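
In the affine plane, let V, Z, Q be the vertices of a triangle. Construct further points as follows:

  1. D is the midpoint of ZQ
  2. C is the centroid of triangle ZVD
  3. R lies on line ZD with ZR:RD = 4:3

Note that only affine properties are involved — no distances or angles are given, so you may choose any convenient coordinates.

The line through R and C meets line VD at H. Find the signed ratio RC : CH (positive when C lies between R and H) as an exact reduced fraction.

Choose coordinates V = (0, 0), Z = (1, 0), Q = (0, 1).
1. D is the midpoint of ZQ ⇒ D = (1/2, 1/2)
2. C is the centroid of triangle ZVD ⇒ C = (1/2, 1/6)
3. R lies on line ZD with ZR:RD = 4:3 ⇒ R = (5/7, 2/7)
line RC meets VD at H = (-1/4, -1/4)
C = R + t·(H−R) with t = 2/9, so RC:CH = 2/9:7/9

RC:CH = 2/7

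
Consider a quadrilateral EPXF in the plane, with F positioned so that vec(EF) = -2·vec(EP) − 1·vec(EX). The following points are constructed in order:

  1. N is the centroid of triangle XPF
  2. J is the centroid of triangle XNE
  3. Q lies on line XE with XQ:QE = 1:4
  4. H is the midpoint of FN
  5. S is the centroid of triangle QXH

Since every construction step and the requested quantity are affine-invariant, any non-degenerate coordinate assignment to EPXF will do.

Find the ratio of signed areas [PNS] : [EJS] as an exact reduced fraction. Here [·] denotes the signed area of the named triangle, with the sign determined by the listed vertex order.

[PNS]:[EJS] = -78/11

Choose coordinates E = (0, 0), P = (1, 0), X = (0, 1), F = (-2, -1).
1. N is the centroid of triangle XPF ⇒ N = (-1/3, 0)
2. J is the centroid of triangle XNE ⇒ J = (-1/9, 1/3)
3. Q lies on line XE with XQ:QE = 1:4 ⇒ Q = (0, 4/5)
4. H is the midpoint of FN ⇒ H = (-7/6, -1/2)
5. S is the centroid of triangle QXH ⇒ S = (-7/18, 13/30)
2·[PNS] = -26/45, 2·[EJS] = 11/135
[PNS]:[EJS] = -26/45:11/135 = -78/11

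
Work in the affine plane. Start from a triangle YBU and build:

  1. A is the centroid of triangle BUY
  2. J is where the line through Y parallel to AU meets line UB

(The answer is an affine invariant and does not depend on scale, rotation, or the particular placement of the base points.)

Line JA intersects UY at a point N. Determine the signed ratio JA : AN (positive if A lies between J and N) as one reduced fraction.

JA:AN = -4

Work in coordinates with Y = (0, 0), B = (1, 0), U = (0, 1).
1. A is the centroid of triangle BUY ⇒ A = (1/3, 1/3)
2. J is where the line through Y parallel to AU meets line UB ⇒ J = (-1, 2)
line JA meets UY at N = (0, 3/4)
A = J + t·(N−J) with t = 4/3, so JA:AN = 4/3:-1/3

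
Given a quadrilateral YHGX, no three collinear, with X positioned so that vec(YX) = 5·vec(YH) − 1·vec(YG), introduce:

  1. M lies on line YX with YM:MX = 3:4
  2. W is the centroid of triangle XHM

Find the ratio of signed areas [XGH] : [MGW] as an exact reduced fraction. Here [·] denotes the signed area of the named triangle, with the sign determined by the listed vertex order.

Choose coordinates Y = (0, 0), H = (1, 0), G = (0, 1), X = (5, -1).
1. M lies on line YX with YM:MX = 3:4 ⇒ M = (15/7, -3/7)
2. W is the centroid of triangle XHM ⇒ W = (19/7, -10/21)
2·[XGH] = 3, 2·[MGW] = -5/7
[XGH]:[MGW] = 3:-5/7 = -21/5

[XGH]:[MGW] = -21/5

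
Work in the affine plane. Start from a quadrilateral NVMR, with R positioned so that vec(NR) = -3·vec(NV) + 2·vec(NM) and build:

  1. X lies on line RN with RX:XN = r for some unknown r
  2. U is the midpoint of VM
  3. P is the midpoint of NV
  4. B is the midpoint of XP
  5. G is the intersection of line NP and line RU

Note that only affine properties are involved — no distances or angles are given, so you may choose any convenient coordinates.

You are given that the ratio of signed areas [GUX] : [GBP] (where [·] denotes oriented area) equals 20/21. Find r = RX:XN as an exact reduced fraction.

Choose coordinates N = (0, 0), V = (1, 0), M = (0, 1), R = (-3, 2).
1. With RX:XN = r, write λ = r/(r+1) so X = R + λ·(N−R); X is affine-linear in λ
2. U is the midpoint of VM ⇒ U = (1/2, 1/2)
3. P is the midpoint of NV ⇒ P = (1/2, 0)
4. B is the midpoint of XP ⇒ B is an affine combination of earlier points and hence also affine-linear in λ
5. G is the intersection of line NP and line RU ⇒ G = (5/3, 0)
Every point depending on X is an affine combination of X and λ-independent points, so each such coordinate is linear in λ; the λ² term in each signed area is a multiple of (N−R)×(N−R) = 0, so 2·[GUX] and 2·[GBP] are each linear in λ. Evaluating at λ=0 and λ=1:
  2·[GUX] = 5/6·λ,   2·[GBP] = -7/6·λ + 7/6
So [GUX]:[GBP] = (5/6·λ) / (-7/6·λ + 7/6). Setting this equal to 20/21:
  5/6·λ = 20/21·(-7/6·λ + 7/6)  ⇒  λ = 4/7
Then r = λ/(1−λ) = (4/7)/(3/7) = 4/3. Check: with r = 4/3, X = (-9/7, 6/7) and [GUX]:[GBP] = 20/21 as required.

r = 4/3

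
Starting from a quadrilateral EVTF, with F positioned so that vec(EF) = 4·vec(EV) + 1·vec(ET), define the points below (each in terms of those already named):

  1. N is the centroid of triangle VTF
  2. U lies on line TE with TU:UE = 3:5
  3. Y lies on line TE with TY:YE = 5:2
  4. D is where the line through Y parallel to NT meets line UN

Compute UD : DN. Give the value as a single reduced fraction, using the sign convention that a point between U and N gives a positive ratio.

Choose coordinates E = (0, 0), V = (1, 0), T = (0, 1), F = (4, 1).
1. N is the centroid of triangle VTF ⇒ N = (5/3, 2/3)
2. U lies on line TE with TU:UE = 3:5 ⇒ U = (0, 5/8)
3. Y lies on line TE with TY:YE = 5:2 ⇒ Y = (0, 2/7)
4. D is where the line through Y parallel to NT meets line UN ⇒ D = (-95/63, 37/63)
D = U + t·(N−U) with t = -19/21, so UD:DN = t:(1−t) = -19/21:40/21

UD:DN = -19/40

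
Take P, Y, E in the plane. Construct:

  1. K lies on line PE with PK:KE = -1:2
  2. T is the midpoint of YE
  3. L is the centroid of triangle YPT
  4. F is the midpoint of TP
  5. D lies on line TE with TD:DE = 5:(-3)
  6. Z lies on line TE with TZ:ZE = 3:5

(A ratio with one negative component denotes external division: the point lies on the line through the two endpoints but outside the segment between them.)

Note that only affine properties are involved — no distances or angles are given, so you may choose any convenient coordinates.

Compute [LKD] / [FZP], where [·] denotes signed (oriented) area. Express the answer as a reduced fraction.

[LKD]:[FZP] = -24

Work in coordinates with P = (0, 0), Y = (1, 0), E = (0, 1).
1. K lies on line PE with PK:KE = -1:2 ⇒ K = (0, -1)
2. T is the midpoint of YE ⇒ T = (1/2, 1/2)
3. L is the centroid of triangle YPT ⇒ L = (1/2, 1/6)
4. F is the midpoint of TP ⇒ F = (1/4, 1/4)
5. D lies on line TE with TD:DE = 5:(-3) ⇒ D = (-3/4, 7/4)
6. Z lies on line TE with TZ:ZE = 3:5 ⇒ Z = (5/16, 11/16)
2·[LKD] = -9/4, 2·[FZP] = 3/32
[LKD]:[FZP] = -9/4:3/32 = -24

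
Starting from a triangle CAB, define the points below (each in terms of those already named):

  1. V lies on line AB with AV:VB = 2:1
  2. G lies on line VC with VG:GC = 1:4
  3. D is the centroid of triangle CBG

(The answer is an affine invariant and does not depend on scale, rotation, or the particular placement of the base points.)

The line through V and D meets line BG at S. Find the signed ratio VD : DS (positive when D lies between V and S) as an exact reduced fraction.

VD:DS = -7/4

Assign C = (0, 0), A = (1, 0), B = (0, 1) — the answer is frame-independent, so this choice is without loss of generality.
1. V lies on line AB with AV:VB = 2:1 ⇒ V = (1/3, 2/3)
2. G lies on line VC with VG:GC = 1:4 ⇒ G = (4/15, 8/15)
3. D is the centroid of triangle CBG ⇒ D = (4/45, 23/45)
line VD meets BG at S = (8/35, 3/5)
D = V + t·(S−V) with t = 7/3, so VD:DS = 7/3:-4/3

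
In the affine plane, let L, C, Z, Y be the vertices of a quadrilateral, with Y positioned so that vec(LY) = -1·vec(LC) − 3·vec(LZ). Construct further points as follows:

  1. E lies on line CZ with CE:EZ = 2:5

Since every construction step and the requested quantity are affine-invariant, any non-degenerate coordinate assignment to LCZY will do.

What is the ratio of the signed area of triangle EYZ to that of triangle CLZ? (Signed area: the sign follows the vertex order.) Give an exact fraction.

[EYZ]:[CLZ] = 25/7

Set L = (0, 0), C = (1, 0), Z = (0, 1), Y = (-1, -3); any affine frame gives the same invariant.
1. E lies on line CZ with CE:EZ = 2:5 ⇒ E = (5/7, 2/7)
2·[EYZ] = -25/7, 2·[CLZ] = -1
[EYZ]:[CLZ] = -25/7:-1 = 25/7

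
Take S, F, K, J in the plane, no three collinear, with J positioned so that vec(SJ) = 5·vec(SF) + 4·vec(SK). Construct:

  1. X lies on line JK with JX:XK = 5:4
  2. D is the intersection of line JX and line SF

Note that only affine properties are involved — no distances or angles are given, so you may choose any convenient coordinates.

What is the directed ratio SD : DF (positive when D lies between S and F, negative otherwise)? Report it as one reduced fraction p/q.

SD:DF = -5/8

Choose coordinates S = (0, 0), F = (1, 0), K = (0, 1), J = (5, 4).
1. X lies on line JK with JX:XK = 5:4 ⇒ X = (20/9, 7/3)
2. D is the intersection of line JX and line SF ⇒ D = (-5/3, 0)
D = S + t·(F−S) with t = -5/3, so SD:DF = t:(1−t) = -5/3:8/3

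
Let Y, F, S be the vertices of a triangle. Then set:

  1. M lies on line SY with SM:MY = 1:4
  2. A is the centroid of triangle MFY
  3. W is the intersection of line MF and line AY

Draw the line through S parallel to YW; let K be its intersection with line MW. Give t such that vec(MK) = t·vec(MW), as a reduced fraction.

Assign Y = (0, 0), F = (1, 0), S = (0, 1) — the answer is frame-independent, so this choice is without loss of generality.
1. M lies on line SY with SM:MY = 1:4 ⇒ M = (0, 4/5)
2. A is the centroid of triangle MFY ⇒ A = (1/3, 4/15)
3. W is the intersection of line MF and line AY ⇒ W = (1/2, 2/5)
through S parallel to YW: direction (1/2, 2/5); meets MW at K = (-1/8, 9/10)
K = M + t·(W−M) with t = -1/4

t = -1/4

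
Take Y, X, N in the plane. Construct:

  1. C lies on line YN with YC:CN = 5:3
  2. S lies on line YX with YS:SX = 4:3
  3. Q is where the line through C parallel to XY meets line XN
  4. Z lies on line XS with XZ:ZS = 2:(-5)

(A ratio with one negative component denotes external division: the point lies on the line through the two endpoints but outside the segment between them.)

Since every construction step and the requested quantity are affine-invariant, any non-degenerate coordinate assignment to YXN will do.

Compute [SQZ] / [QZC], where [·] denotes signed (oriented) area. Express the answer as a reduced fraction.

[SQZ]:[QZC] = 40/21

Set Y = (0, 0), X = (1, 0), N = (0, 1); any affine frame gives the same invariant.
1. C lies on line YN with YC:CN = 5:3 ⇒ C = (0, 5/8)
2. S lies on line YX with YS:SX = 4:3 ⇒ S = (4/7, 0)
3. Q is where the line through C parallel to XY meets line XN ⇒ Q = (3/8, 5/8)
4. Z lies on line XS with XZ:ZS = 2:(-5) ⇒ Z = (9/7, 0)
2·[SQZ] = -25/56, 2·[QZC] = -15/64
[SQZ]:[QZC] = -25/56:-15/64 = 40/21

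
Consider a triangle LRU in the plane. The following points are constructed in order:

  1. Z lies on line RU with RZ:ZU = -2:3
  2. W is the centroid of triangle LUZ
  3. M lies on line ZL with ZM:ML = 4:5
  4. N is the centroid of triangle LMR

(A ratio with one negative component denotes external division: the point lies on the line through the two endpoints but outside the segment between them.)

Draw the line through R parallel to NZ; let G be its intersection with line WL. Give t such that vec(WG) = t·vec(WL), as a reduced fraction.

t = -19/25

Assign L = (0, 0), R = (1, 0), U = (0, 1) — the answer is frame-independent, so this choice is without loss of generality.
1. Z lies on line RU with RZ:ZU = -2:3 ⇒ Z = (3, -2)
2. W is the centroid of triangle LUZ ⇒ W = (1, -1/3)
3. M lies on line ZL with ZM:ML = 4:5 ⇒ M = (5/3, -10/9)
4. N is the centroid of triangle LMR ⇒ N = (8/9, -10/27)
through R parallel to NZ: direction (19/9, -44/27); meets WL at G = (44/25, -44/75)
G = W + t·(L−W) with t = -19/25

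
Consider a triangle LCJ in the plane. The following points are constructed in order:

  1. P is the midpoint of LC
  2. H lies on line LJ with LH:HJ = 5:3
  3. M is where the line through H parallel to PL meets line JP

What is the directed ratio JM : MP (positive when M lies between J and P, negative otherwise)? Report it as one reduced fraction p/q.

Choose coordinates L = (0, 0), C = (1, 0), J = (0, 1).
1. P is the midpoint of LC ⇒ P = (1/2, 0)
2. H lies on line LJ with LH:HJ = 5:3 ⇒ H = (0, 5/8)
3. M is where the line through H parallel to PL meets line JP ⇒ M = (3/16, 5/8)
M = J + t·(P−J) with t = 3/8, so JM:MP = t:(1−t) = 3/8:5/8

JM:MP = 3/5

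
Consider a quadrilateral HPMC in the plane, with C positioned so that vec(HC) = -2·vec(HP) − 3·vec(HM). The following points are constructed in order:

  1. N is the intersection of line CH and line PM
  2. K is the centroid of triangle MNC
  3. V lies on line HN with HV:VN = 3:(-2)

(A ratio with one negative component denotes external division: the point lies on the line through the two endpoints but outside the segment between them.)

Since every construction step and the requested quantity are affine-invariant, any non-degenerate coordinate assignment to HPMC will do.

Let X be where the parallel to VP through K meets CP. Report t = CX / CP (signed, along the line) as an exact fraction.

Set H = (0, 0), P = (1, 0), M = (0, 1), C = (-2, -3); any affine frame gives the same invariant.
1. N is the intersection of line CH and line PM ⇒ N = (2/5, 3/5)
2. K is the centroid of triangle MNC ⇒ K = (-8/15, -7/15)
3. V lies on line HN with HV:VN = 3:(-2) ⇒ V = (6/5, 9/5)
through K parallel to VP: direction (-1/5, -9/5); meets CP at X = (-2/3, -5/3)
X = C + t·(P−C) with t = 4/9

t = 4/9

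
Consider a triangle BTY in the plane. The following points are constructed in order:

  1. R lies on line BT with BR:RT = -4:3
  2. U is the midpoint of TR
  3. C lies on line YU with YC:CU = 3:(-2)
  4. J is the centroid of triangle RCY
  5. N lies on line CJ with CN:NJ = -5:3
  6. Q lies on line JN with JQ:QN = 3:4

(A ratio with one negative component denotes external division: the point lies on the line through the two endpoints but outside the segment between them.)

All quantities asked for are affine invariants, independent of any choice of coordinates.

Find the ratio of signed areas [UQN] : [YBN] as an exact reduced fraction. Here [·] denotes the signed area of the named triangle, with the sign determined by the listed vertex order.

Assign B = (0, 0), T = (1, 0), Y = (0, 1) — the answer is frame-independent, so this choice is without loss of generality.
1. R lies on line BT with BR:RT = -4:3 ⇒ R = (4, 0)
2. U is the midpoint of TR ⇒ U = (5/2, 0)
3. C lies on line YU with YC:CU = 3:(-2) ⇒ C = (15/2, -2)
4. J is the centroid of triangle RCY ⇒ J = (23/6, -1/3)
5. N lies on line CJ with CN:NJ = -5:3 ⇒ N = (-5/3, 13/6)
6. Q lies on line JN with JQ:QN = 3:4 ⇒ Q = (31/21, 31/42)
2·[UQN] = 6/7, 2·[YBN] = -5/3
[UQN]:[YBN] = 6/7:-5/3 = -18/35

[UQN]:[YBN] = -18/35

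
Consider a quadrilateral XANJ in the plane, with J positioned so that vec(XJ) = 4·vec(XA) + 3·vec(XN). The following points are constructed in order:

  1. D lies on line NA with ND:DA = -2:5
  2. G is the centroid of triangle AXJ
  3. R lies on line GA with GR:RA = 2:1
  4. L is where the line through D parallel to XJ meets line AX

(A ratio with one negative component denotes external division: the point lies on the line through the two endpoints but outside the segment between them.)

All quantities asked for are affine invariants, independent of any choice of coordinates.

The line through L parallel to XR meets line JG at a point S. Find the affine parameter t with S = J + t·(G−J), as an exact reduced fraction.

Set X = (0, 0), A = (1, 0), N = (0, 1), J = (4, 3); any affine frame gives the same invariant.
1. D lies on line NA with ND:DA = -2:5 ⇒ D = (-2/3, 5/3)
2. G is the centroid of triangle AXJ ⇒ G = (5/3, 1)
3. R lies on line GA with GR:RA = 2:1 ⇒ R = (11/9, 1/3)
4. L is where the line through D parallel to XJ meets line AX ⇒ L = (-26/9, 0)
through L parallel to XR: direction (11/9, 1/3); meets JG at S = (281/135, 61/45)
S = J + t·(G−J) with t = 37/45

t = 37/45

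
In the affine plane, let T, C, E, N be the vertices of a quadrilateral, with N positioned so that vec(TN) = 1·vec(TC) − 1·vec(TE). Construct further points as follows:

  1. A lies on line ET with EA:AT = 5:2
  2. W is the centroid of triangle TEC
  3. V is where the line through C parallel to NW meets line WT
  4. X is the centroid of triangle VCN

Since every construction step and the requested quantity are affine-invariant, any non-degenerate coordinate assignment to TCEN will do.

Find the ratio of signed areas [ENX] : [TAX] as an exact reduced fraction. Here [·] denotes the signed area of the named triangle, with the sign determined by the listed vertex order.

[ENX]:[TAX] = -21/8

Set T = (0, 0), C = (1, 0), E = (0, 1), N = (1, -1); any affine frame gives the same invariant.
1. A lies on line ET with EA:AT = 5:2 ⇒ A = (0, 2/7)
2. W is the centroid of triangle TEC ⇒ W = (1/3, 1/3)
3. V is where the line through C parallel to NW meets line WT ⇒ V = (2/3, 2/3)
4. X is the centroid of triangle VCN ⇒ X = (8/9, -1/9)
2·[ENX] = 2/3, 2·[TAX] = -16/63
[ENX]:[TAX] = 2/3:-16/63 = -21/8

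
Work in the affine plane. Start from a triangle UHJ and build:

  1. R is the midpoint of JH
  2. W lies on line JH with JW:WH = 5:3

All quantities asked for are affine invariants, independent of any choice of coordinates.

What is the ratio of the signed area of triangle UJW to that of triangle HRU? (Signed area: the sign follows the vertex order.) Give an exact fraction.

[UJW]:[HRU] = -5/4

Work in coordinates with U = (0, 0), H = (1, 0), J = (0, 1).
1. R is the midpoint of JH ⇒ R = (1/2, 1/2)
2. W lies on line JH with JW:WH = 5:3 ⇒ W = (5/8, 3/8)
2·[UJW] = -5/8, 2·[HRU] = 1/2
[UJW]:[HRU] = -5/8:1/2 = -5/4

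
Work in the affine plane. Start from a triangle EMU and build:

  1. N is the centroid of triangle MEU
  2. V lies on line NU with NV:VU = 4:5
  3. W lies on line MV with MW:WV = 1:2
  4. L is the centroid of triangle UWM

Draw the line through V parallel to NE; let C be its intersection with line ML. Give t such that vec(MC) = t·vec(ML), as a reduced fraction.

t = 117/67

Work in coordinates with E = (0, 0), M = (1, 0), U = (0, 1).
1. N is the centroid of triangle MEU ⇒ N = (1/3, 1/3)
2. V lies on line NU with NV:VU = 4:5 ⇒ V = (5/27, 17/27)
3. W lies on line MV with MW:WV = 1:2 ⇒ W = (59/81, 17/81)
4. L is the centroid of triangle UWM ⇒ L = (140/243, 98/243)
through V parallel to NE: direction (-1/3, -1/3); meets ML at C = (470/1809, 1274/1809)
C = M + t·(L−M) with t = 117/67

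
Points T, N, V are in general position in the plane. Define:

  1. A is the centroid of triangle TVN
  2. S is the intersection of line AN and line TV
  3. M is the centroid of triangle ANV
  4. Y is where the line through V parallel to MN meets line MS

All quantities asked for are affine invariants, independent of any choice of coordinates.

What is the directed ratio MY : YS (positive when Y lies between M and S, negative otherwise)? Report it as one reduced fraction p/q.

MY:YS = -2/5

Work in coordinates with T = (0, 0), N = (1, 0), V = (0, 1).
1. A is the centroid of triangle TVN ⇒ A = (1/3, 1/3)
2. S is the intersection of line AN and line TV ⇒ S = (0, 1/2)
3. M is the centroid of triangle ANV ⇒ M = (4/9, 4/9)
4. Y is where the line through V parallel to MN meets line MS ⇒ Y = (20/27, 11/27)
Y = M + t·(S−M) with t = -2/3, so MY:YS = t:(1−t) = -2/3:5/3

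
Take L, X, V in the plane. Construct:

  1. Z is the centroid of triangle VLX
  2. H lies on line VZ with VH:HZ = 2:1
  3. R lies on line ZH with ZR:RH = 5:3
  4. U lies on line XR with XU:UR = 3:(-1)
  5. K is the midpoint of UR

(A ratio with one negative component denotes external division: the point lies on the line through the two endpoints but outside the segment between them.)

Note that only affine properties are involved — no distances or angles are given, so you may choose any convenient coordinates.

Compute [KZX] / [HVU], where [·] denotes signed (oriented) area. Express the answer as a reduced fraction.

[KZX]:[HVU] = 25/32

Choose coordinates L = (0, 0), X = (1, 0), V = (0, 1).
1. Z is the centroid of triangle VLX ⇒ Z = (1/3, 1/3)
2. H lies on line VZ with VH:HZ = 2:1 ⇒ H = (2/9, 5/9)
3. R lies on line ZH with ZR:RH = 5:3 ⇒ R = (19/72, 17/36)
4. U lies on line XR with XU:UR = 3:(-1) ⇒ U = (-5/48, 17/24)
5. K is the midpoint of UR ⇒ K = (23/288, 85/144)
2·[KZX] = 25/288, 2·[HVU] = 1/9
[KZX]:[HVU] = 25/288:1/9 = 25/32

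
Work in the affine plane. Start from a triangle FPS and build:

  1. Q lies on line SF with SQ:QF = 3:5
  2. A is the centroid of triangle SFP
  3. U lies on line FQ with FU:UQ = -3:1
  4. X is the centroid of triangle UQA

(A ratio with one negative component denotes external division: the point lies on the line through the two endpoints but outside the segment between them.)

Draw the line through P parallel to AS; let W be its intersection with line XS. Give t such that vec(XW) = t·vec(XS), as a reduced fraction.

Set F = (0, 0), P = (1, 0), S = (0, 1); any affine frame gives the same invariant.
1. Q lies on line SF with SQ:QF = 3:5 ⇒ Q = (0, 5/8)
2. A is the centroid of triangle SFP ⇒ A = (1/3, 1/3)
3. U lies on line FQ with FU:UQ = -3:1 ⇒ U = (0, 15/16)
4. X is the centroid of triangle UQA ⇒ X = (1/9, 91/144)
through P parallel to AS: direction (-1/3, 2/3); meets XS at W = (-16/21, 74/21)
W = X + t·(S−X) with t = 55/7

t = 55/7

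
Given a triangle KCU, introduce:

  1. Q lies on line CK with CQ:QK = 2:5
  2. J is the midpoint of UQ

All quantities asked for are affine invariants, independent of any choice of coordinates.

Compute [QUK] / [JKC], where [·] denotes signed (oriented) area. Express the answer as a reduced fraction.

Choose coordinates K = (0, 0), C = (1, 0), U = (0, 1).
1. Q lies on line CK with CQ:QK = 2:5 ⇒ Q = (5/7, 0)
2. J is the midpoint of UQ ⇒ J = (5/14, 1/2)
2·[QUK] = 5/7, 2·[JKC] = 1/2
[QUK]:[JKC] = 5/7:1/2 = 10/7

[QUK]:[JKC] = 10/7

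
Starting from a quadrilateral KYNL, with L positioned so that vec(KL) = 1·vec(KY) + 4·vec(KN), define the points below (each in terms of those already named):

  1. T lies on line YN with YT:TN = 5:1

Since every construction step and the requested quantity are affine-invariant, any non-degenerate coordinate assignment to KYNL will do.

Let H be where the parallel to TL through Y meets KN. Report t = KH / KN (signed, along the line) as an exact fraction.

Choose coordinates K = (0, 0), Y = (1, 0), N = (0, 1), L = (1, 4).
1. T lies on line YN with YT:TN = 5:1 ⇒ T = (1/6, 5/6)
through Y parallel to TL: direction (5/6, 19/6); meets KN at H = (0, -19/5)
H = K + t·(N−K) with t = -19/5

t = -19/5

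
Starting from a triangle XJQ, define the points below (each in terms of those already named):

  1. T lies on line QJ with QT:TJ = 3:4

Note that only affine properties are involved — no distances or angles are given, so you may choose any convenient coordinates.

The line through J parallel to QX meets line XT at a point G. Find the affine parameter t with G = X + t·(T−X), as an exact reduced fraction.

t = 7/3

Set X = (0, 0), J = (1, 0), Q = (0, 1); any affine frame gives the same invariant.
1. T lies on line QJ with QT:TJ = 3:4 ⇒ T = (3/7, 4/7)
through J parallel to QX: direction (0, -1); meets XT at G = (1, 4/3)
G = X + t·(T−X) with t = 7/3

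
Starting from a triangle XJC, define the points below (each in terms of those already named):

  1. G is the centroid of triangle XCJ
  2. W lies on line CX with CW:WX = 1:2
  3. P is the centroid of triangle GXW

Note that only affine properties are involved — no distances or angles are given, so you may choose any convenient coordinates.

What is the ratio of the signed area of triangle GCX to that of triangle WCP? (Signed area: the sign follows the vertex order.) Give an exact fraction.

[GCX]:[WCP] = -9

Assign X = (0, 0), J = (1, 0), C = (0, 1) — the answer is frame-independent, so this choice is without loss of generality.
1. G is the centroid of triangle XCJ ⇒ G = (1/3, 1/3)
2. W lies on line CX with CW:WX = 1:2 ⇒ W = (0, 2/3)
3. P is the centroid of triangle GXW ⇒ P = (1/9, 1/3)
2·[GCX] = 1/3, 2·[WCP] = -1/27
[GCX]:[WCP] = 1/3:-1/27 = -9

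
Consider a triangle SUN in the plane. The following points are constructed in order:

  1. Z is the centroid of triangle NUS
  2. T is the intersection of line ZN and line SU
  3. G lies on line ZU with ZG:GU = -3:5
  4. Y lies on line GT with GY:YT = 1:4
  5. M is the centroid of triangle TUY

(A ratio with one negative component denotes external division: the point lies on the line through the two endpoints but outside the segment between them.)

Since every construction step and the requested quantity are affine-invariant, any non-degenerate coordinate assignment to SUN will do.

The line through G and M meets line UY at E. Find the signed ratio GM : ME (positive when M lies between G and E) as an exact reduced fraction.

Choose coordinates S = (0, 0), U = (1, 0), N = (0, 1).
1. Z is the centroid of triangle NUS ⇒ Z = (1/3, 1/3)
2. T is the intersection of line ZN and line SU ⇒ T = (1/2, 0)
3. G lies on line ZU with ZG:GU = -3:5 ⇒ G = (-2/3, 5/6)
4. Y lies on line GT with GY:YT = 1:4 ⇒ Y = (-13/30, 2/3)
5. M is the centroid of triangle TUY ⇒ M = (16/45, 2/9)
line GM meets UY at E = (-8/35, 4/7)
M = G + t·(E−G) with t = 7/3, so GM:ME = 7/3:-4/3

GM:ME = -7/4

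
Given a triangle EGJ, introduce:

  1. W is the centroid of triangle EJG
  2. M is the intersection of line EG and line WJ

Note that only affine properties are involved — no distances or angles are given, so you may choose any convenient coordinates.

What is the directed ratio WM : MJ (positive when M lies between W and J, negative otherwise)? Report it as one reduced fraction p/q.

Work in coordinates with E = (0, 0), G = (1, 0), J = (0, 1).
1. W is the centroid of triangle EJG ⇒ W = (1/3, 1/3)
2. M is the intersection of line EG and line WJ ⇒ M = (1/2, 0)
M = W + t·(J−W) with t = -1/2, so WM:MJ = t:(1−t) = -1/2:3/2

WM:MJ = -1/3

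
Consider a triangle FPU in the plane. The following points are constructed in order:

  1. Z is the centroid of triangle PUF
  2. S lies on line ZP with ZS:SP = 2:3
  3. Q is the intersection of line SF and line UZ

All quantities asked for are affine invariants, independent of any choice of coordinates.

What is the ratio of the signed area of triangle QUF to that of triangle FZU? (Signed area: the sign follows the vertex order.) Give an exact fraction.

Set F = (0, 0), P = (1, 0), U = (0, 1); any affine frame gives the same invariant.
1. Z is the centroid of triangle PUF ⇒ Z = (1/3, 1/3)
2. S lies on line ZP with ZS:SP = 2:3 ⇒ S = (3/5, 1/5)
3. Q is the intersection of line SF and line UZ ⇒ Q = (3/7, 1/7)
2·[QUF] = 3/7, 2·[FZU] = 1/3
[QUF]:[FZU] = 3/7:1/3 = 9/7

[QUF]:[FZU] = 9/7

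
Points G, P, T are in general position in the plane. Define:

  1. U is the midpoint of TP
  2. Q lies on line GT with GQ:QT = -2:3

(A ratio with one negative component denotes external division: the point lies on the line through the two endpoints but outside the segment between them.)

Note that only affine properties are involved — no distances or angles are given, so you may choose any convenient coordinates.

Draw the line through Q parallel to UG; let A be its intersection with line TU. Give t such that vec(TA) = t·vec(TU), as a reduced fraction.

t = 3

Choose coordinates G = (0, 0), P = (1, 0), T = (0, 1).
1. U is the midpoint of TP ⇒ U = (1/2, 1/2)
2. Q lies on line GT with GQ:QT = -2:3 ⇒ Q = (0, -2)
through Q parallel to UG: direction (-1/2, -1/2); meets TU at A = (3/2, -1/2)
A = T + t·(U−T) with t = 3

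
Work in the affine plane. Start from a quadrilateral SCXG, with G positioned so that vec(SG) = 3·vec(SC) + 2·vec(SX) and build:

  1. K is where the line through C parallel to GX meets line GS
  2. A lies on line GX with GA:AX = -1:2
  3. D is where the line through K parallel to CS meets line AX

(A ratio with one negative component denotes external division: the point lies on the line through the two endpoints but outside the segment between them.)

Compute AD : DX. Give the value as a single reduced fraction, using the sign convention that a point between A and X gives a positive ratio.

Assign S = (0, 0), C = (1, 0), X = (0, 1), G = (3, 2) — the answer is frame-independent, so this choice is without loss of generality.
1. K is where the line through C parallel to GX meets line GS ⇒ K = (-1, -2/3)
2. A lies on line GX with GA:AX = -1:2 ⇒ A = (6, 3)
3. D is where the line through K parallel to CS meets line AX ⇒ D = (-5, -2/3)
D = A + t·(X−A) with t = 11/6, so AD:DX = t:(1−t) = 11/6:-5/6

AD:DX = -11/5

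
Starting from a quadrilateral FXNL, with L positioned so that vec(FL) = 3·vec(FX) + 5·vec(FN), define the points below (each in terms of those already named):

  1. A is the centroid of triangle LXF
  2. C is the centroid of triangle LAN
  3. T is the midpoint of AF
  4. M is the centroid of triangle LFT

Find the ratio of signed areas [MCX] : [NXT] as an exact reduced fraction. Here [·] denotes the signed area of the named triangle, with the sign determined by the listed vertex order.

[MCX]:[NXT] = -16/27

Choose coordinates F = (0, 0), X = (1, 0), N = (0, 1), L = (3, 5).
1. A is the centroid of triangle LXF ⇒ A = (4/3, 5/3)
2. C is the centroid of triangle LAN ⇒ C = (13/9, 23/9)
3. T is the midpoint of AF ⇒ T = (2/3, 5/6)
4. M is the centroid of triangle LFT ⇒ M = (11/9, 35/18)
2·[MCX] = -8/27, 2·[NXT] = 1/2
[MCX]:[NXT] = -8/27:1/2 = -16/27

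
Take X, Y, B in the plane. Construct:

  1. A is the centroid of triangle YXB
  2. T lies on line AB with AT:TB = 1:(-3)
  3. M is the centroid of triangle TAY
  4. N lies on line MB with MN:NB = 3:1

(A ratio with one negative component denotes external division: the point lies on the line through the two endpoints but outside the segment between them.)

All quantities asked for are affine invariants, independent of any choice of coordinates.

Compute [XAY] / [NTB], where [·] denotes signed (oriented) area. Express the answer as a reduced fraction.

[XAY]:[NTB] = 8

Set X = (0, 0), Y = (1, 0), B = (0, 1); any affine frame gives the same invariant.
1. A is the centroid of triangle YXB ⇒ A = (1/3, 1/3)
2. T lies on line AB with AT:TB = 1:(-3) ⇒ T = (1/2, 0)
3. M is the centroid of triangle TAY ⇒ M = (11/18, 1/9)
4. N lies on line MB with MN:NB = 3:1 ⇒ N = (11/72, 7/9)
2·[XAY] = -1/3, 2·[NTB] = -1/24
[XAY]:[NTB] = -1/3:-1/24 = 8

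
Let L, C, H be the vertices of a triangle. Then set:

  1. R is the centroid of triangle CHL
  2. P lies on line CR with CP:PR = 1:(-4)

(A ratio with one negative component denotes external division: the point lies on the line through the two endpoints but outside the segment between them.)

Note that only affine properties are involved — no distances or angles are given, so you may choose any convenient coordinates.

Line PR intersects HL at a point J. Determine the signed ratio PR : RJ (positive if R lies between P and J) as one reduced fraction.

Work in coordinates with L = (0, 0), C = (1, 0), H = (0, 1).
1. R is the centroid of triangle CHL ⇒ R = (1/3, 1/3)
2. P lies on line CR with CP:PR = 1:(-4) ⇒ P = (11/9, -1/9)
line PR meets HL at J = (0, 1/2)
R = P + t·(J−P) with t = 8/11, so PR:RJ = 8/11:3/11

PR:RJ = 8/3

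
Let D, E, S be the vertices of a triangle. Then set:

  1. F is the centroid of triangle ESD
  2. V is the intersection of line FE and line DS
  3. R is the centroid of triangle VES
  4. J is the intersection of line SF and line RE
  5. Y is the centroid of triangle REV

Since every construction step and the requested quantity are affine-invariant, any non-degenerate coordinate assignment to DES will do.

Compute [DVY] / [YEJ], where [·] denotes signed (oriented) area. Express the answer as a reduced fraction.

[DVY]:[YEJ] = -10/3

Set D = (0, 0), E = (1, 0), S = (0, 1); any affine frame gives the same invariant.
1. F is the centroid of triangle ESD ⇒ F = (1/3, 1/3)
2. V is the intersection of line FE and line DS ⇒ V = (0, 1/2)
3. R is the centroid of triangle VES ⇒ R = (1/3, 1/2)
4. J is the intersection of line SF and line RE ⇒ J = (1/5, 3/5)
5. Y is the centroid of triangle REV ⇒ Y = (4/9, 1/3)
2·[DVY] = -2/9, 2·[YEJ] = 1/15
[DVY]:[YEJ] = -2/9:1/15 = -10/3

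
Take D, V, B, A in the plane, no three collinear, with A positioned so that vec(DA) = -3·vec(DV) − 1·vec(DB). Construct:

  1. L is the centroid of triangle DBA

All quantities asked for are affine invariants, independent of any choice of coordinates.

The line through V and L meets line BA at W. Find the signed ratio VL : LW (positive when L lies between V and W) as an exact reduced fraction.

VL:LW = 4

Set D = (0, 0), V = (1, 0), B = (0, 1), A = (-3, -1); any affine frame gives the same invariant.
1. L is the centroid of triangle DBA ⇒ L = (-1, 0)
line VL meets BA at W = (-3/2, 0)
L = V + t·(W−V) with t = 4/5, so VL:LW = 4/5:1/5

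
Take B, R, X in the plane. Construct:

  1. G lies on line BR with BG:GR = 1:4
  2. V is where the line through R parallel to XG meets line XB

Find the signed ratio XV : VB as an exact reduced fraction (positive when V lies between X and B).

XV:VB = -4/5

Choose coordinates B = (0, 0), R = (1, 0), X = (0, 1).
1. G lies on line BR with BG:GR = 1:4 ⇒ G = (1/5, 0)
2. V is where the line through R parallel to XG meets line XB ⇒ V = (0, 5)
V = X + t·(B−X) with t = -4, so XV:VB = t:(1−t) = -4:5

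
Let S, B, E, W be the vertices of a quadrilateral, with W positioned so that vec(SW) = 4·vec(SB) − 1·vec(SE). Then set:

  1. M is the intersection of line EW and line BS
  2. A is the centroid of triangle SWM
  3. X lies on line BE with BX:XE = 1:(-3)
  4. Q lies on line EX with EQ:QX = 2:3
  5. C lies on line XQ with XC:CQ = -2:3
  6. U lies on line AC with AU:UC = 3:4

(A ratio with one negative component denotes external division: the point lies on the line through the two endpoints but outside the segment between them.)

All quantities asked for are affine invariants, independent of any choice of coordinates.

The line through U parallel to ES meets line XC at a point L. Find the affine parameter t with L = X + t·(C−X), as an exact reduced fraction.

t = 37/63

Set S = (0, 0), B = (1, 0), E = (0, 1), W = (4, -1); any affine frame gives the same invariant.
1. M is the intersection of line EW and line BS ⇒ M = (2, 0)
2. A is the centroid of triangle SWM ⇒ A = (2, -1/3)
3. X lies on line BE with BX:XE = 1:(-3) ⇒ X = (3/2, -1/2)
4. Q lies on line EX with EQ:QX = 2:3 ⇒ Q = (3/5, 2/5)
5. C lies on line XQ with XC:CQ = -2:3 ⇒ C = (33/10, -23/10)
6. U lies on line AC with AU:UC = 3:4 ⇒ U = (179/70, -247/210)
through U parallel to ES: direction (0, -1); meets XC at L = (179/70, -109/70)
L = X + t·(C−X) with t = 37/63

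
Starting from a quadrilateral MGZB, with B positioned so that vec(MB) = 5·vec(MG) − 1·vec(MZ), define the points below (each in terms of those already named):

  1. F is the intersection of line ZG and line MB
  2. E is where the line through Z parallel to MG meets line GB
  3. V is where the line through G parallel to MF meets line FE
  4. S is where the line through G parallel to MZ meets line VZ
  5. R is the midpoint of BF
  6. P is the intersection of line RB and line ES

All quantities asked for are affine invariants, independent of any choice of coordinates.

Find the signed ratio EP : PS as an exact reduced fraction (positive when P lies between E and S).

Work in coordinates with M = (0, 0), G = (1, 0), Z = (0, 1), B = (5, -1).
1. F is the intersection of line ZG and line MB ⇒ F = (5/4, -1/4)
2. E is where the line through Z parallel to MG meets line GB ⇒ E = (-3, 1)
3. V is where the line through G parallel to MF meets line FE ⇒ V = (-7/8, 3/8)
4. S is where the line through G parallel to MZ meets line VZ ⇒ S = (1, 12/7)
5. R is the midpoint of BF ⇒ R = (25/8, -5/8)
6. P is the intersection of line RB and line ES ⇒ P = (-215/53, 43/53)
P = E + t·(S−E) with t = -14/53, so EP:PS = t:(1−t) = -14/53:67/53

EP:PS = -14/67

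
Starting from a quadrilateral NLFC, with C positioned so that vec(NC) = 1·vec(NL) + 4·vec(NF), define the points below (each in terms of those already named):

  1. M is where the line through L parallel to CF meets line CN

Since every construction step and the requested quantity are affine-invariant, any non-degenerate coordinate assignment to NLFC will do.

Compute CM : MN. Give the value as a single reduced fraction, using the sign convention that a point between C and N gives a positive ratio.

Assign N = (0, 0), L = (1, 0), F = (0, 1), C = (1, 4) — the answer is frame-independent, so this choice is without loss of generality.
1. M is where the line through L parallel to CF meets line CN ⇒ M = (-3, -12)
M = C + t·(N−C) with t = 4, so CM:MN = t:(1−t) = 4:-3

CM:MN = -4/3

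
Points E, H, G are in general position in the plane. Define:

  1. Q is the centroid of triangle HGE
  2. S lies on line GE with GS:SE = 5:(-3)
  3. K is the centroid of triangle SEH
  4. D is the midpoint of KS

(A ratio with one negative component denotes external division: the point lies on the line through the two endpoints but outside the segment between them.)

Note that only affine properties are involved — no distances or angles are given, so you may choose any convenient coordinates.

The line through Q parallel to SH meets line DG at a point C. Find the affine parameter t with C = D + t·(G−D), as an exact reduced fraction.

Set E = (0, 0), H = (1, 0), G = (0, 1); any affine frame gives the same invariant.
1. Q is the centroid of triangle HGE ⇒ Q = (1/3, 1/3)
2. S lies on line GE with GS:SE = 5:(-3) ⇒ S = (0, -3/2)
3. K is the centroid of triangle SEH ⇒ K = (1/3, -1/2)
4. D is the midpoint of KS ⇒ D = (1/6, -1)
through Q parallel to SH: direction (1, 3/2); meets DG at C = (7/81, -1/27)
C = D + t·(G−D) with t = 13/27

t = 13/27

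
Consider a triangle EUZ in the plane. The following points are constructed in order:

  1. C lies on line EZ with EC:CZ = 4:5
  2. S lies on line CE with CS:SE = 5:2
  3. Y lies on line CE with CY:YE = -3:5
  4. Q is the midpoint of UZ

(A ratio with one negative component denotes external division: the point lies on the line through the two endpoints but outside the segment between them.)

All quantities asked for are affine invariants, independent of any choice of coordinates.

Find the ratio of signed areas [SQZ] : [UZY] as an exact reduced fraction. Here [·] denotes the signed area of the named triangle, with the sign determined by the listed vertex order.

[SQZ]:[UZY] = -55/14

Choose coordinates E = (0, 0), U = (1, 0), Z = (0, 1).
1. C lies on line EZ with EC:CZ = 4:5 ⇒ C = (0, 4/9)
2. S lies on line CE with CS:SE = 5:2 ⇒ S = (0, 8/63)
3. Y lies on line CE with CY:YE = -3:5 ⇒ Y = (0, 10/9)
4. Q is the midpoint of UZ ⇒ Q = (1/2, 1/2)
2·[SQZ] = 55/126, 2·[UZY] = -1/9
[SQZ]:[UZY] = 55/126:-1/9 = -55/14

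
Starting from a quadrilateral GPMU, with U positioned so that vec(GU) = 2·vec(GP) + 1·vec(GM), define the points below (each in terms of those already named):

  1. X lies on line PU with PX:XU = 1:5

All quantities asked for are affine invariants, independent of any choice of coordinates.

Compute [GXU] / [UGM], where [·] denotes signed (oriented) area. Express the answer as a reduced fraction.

Set G = (0, 0), P = (1, 0), M = (0, 1), U = (2, 1); any affine frame gives the same invariant.
1. X lies on line PU with PX:XU = 1:5 ⇒ X = (7/6, 1/6)
2·[GXU] = 5/6, 2·[UGM] = -2
[GXU]:[UGM] = 5/6:-2 = -5/12

[GXU]:[UGM] = -5/12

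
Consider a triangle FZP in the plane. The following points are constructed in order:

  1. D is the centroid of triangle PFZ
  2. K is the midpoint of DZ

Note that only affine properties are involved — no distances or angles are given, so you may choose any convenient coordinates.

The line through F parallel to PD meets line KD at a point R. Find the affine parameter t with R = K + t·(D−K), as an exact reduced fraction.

Set F = (0, 0), Z = (1, 0), P = (0, 1); any affine frame gives the same invariant.
1. D is the centroid of triangle PFZ ⇒ D = (1/3, 1/3)
2. K is the midpoint of DZ ⇒ K = (2/3, 1/6)
through F parallel to PD: direction (1/3, -2/3); meets KD at R = (-1/3, 2/3)
R = K + t·(D−K) with t = 3

t = 3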